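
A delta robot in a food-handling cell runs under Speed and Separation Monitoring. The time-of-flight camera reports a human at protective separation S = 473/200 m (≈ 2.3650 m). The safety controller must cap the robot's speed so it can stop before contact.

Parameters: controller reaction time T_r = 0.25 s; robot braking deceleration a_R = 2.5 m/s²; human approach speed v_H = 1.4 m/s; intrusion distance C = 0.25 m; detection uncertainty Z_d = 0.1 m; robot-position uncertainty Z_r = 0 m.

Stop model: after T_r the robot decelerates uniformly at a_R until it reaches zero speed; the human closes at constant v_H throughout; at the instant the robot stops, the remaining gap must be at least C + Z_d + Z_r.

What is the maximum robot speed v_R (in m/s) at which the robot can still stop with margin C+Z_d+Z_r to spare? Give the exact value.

v_R_max = 3/2 m/s = 1.5000 m/s

quadratic (1/5)·v² + (81/100)·v + (-333/200) = 0
  disc = (81/100)² − 4·(1/5)·(-333/200) = 19881/10000 ; √disc = 141/100
  v_R = (−(81/100) + 141/100) / (2·(1/5)) = 3/2 m/s
check:
braking lasts T_s = (3/2)/(5/2) = 0.6000 s
reaction-phase robot travel = 1.5000·0.2500 = 0.3750 m
robot covers 1.5000·0.6000 − ½·2.5000·0.6000² = 0.4500 m while stopping
human over T_r+T_s: 1.4000·(0.2500+0.6000) = 1.1900 m
C+Z_d+Z_r = 0.2500+0.1000+0.0000 = 0.3500 m
sum ≈ 0.3750+0.4500+1.1900+0.3500 ≈ 2.3650 m = S ✓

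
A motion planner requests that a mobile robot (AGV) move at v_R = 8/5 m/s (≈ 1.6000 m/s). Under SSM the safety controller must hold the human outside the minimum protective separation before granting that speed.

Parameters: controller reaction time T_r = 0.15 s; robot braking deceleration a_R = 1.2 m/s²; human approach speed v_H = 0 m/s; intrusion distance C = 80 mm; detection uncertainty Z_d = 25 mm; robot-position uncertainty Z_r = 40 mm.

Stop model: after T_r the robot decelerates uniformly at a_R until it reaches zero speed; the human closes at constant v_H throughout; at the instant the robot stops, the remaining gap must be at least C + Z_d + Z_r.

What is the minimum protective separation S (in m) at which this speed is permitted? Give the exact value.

T_s = v_R/a_R = (8/5)/(6/5) = 1.3333 s
reaction-phase robot travel = 1.6000·0.1500 = 0.2400 m
robot under decel: 1.6000²/(2·1.2000) = 1.0667 m
person approaches 0.0000·(0.1500+1.3333) = 0.0000 m
residual clearance needed = 0.0800+0.0250+0.0400 = 0.1450 m
S_min ≈ 0.2400+1.0667+0.0000+0.1450  ⇒  S_min = 871/600 m

S_min = 871/600 m = 1.4517 m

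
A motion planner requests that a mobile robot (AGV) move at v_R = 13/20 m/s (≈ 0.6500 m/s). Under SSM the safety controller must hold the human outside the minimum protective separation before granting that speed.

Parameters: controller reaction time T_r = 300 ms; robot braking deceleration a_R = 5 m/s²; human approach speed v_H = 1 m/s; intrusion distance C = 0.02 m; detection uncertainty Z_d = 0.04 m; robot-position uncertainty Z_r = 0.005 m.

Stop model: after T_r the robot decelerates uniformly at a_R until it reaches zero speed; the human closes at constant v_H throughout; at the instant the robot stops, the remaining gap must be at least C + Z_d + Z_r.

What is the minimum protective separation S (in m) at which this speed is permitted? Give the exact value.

stop time T_s = (13/20)/5 = 0.1300 s
robot in T_r: 0.6500·0.3000 = 0.1950 m
robot under decel: 0.6500²/(2·5.0000) = 0.0423 m
human over T_r+T_s: 1.0000·(0.3000+0.1300) = 0.4300 m
C+Z_d+Z_r = 0.0200+0.0400+0.0050 = 0.0650 m
S_min ≈ 0.1950+0.0423+0.4300+0.0650  ⇒  S_min = 2929/4000 m

S_min = 2929/4000 m = 0.7322 m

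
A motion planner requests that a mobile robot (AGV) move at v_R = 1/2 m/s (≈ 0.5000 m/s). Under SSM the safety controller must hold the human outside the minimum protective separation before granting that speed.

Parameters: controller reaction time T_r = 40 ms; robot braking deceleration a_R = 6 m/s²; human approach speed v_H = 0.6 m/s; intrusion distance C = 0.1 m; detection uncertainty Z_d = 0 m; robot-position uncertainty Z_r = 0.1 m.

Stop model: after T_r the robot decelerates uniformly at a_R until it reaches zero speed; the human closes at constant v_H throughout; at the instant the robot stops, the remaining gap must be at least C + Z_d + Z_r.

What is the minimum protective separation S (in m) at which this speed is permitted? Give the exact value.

S_min = 1889/6000 m = 0.3148 m

stop time T_s = (1/2)/6 = 0.0833 s
robot covers v_R·T_r = 0.5000·0.0400 = 0.0200 m before braking
robot under decel: 0.5000²/(2·6.0000) = 0.0208 m
human over T_r+T_s: 0.6000·(0.0400+0.0833) = 0.0740 m
margins: 0.1000+0.0000+0.1000 = 0.2000 m
S_min ≈ 0.0200+0.0208+0.0740+0.2000  ⇒  S_min = 1889/6000 m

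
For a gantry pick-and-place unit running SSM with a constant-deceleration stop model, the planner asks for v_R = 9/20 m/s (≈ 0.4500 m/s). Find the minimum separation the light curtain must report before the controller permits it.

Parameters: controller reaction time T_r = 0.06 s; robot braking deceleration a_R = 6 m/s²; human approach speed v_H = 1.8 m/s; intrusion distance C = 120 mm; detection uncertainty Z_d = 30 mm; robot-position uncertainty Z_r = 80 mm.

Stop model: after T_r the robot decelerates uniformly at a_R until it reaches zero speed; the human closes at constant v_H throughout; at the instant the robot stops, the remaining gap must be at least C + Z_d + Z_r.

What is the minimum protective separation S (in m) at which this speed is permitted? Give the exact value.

S_min = 827/1600 m = 0.5169 m

stop time T_s = (9/20)/6 = 0.0750 s
robot covers v_R·T_r = 0.4500·0.0600 = 0.0270 m before braking
robot under decel: 0.4500²/(2·6.0000) = 0.0169 m
human over T_r+T_s: 1.8000·(0.0600+0.0750) = 0.2430 m
residual clearance needed = 0.1200+0.0300+0.0800 = 0.2300 m
S_min ≈ 0.0270+0.0169+0.2430+0.2300  ⇒  S_min = 827/1600 m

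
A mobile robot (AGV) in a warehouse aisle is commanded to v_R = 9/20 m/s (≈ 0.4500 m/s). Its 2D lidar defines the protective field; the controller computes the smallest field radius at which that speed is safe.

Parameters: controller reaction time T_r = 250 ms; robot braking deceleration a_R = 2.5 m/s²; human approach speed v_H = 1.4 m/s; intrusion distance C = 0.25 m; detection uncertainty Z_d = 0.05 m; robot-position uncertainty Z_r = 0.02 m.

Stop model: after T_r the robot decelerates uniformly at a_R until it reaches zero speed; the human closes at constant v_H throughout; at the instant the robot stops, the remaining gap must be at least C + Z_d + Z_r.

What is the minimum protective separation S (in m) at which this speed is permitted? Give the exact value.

T_s = v_R/a_R = (9/20)/(5/2) = 0.1800 s
robot in T_r: 0.4500·0.2500 = 0.1125 m
robot covers 0.4500·0.1800 − ½·2.5000·0.1800² = 0.0405 m while stopping
human over T_r+T_s: 1.4000·(0.2500+0.1800) = 0.6020 m
margins: 0.2500+0.0500+0.0200 = 0.3200 m
S_min ≈ 0.1125+0.0405+0.6020+0.3200  ⇒  S_min = 43/40 m

S_min = 43/40 m = 1.0750 m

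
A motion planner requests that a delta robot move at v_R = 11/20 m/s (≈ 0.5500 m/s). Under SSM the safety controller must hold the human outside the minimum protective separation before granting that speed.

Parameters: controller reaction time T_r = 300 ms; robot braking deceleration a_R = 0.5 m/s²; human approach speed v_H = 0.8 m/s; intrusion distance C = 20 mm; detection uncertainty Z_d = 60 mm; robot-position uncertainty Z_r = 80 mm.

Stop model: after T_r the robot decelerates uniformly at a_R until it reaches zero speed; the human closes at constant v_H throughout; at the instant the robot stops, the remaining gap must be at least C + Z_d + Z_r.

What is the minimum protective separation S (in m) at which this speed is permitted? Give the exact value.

stop time T_s = (11/20)/(1/2) = 1.1000 s
robot covers v_R·T_r = 0.5500·0.3000 = 0.1650 m before braking
robot under decel: 0.5500²/(2·0.5000) = 0.3025 m
person approaches 0.8000·(0.3000+1.1000) = 1.1200 m
C+Z_d+Z_r = 0.0200+0.0600+0.0800 = 0.1600 m
S_min ≈ 0.1650+0.3025+1.1200+0.1600  ⇒  S_min = 699/400 m

S_min = 699/400 m = 1.7475 m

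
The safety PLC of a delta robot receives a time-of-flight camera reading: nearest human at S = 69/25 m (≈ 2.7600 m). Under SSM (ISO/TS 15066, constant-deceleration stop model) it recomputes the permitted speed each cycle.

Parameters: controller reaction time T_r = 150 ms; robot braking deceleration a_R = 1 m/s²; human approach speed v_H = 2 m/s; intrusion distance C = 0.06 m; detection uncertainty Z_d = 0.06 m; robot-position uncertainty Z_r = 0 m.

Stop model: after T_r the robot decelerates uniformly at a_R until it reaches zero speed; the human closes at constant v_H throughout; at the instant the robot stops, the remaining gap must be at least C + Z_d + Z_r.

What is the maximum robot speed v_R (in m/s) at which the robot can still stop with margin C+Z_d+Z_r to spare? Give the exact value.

v_R_max = 9/10 m/s = 0.9000 m/s

quadratic (1/2)·v² + (43/20)·v + (-117/50) = 0
  disc = (43/20)² − 4·(1/2)·(-117/50) = 3721/400 ; √disc = 61/20
  v_R = (−(43/20) + 61/20) / (2·(1/2)) = 9/10 m/s
check:
T_s = v_R/a_R = (9/10)/1 = 0.9000 s
reaction-phase robot travel = 0.9000·0.1500 = 0.1350 m
braking distance = 0.9000²/(2·1.0000) = 0.4050 m
human closes 2.0000·1.0500 = 2.1000 m
C+Z_d+Z_r = 0.0600+0.0600+0.0000 = 0.1200 m
sum ≈ 0.1350+0.4050+2.1000+0.1200 ≈ 2.7600 m = S ✓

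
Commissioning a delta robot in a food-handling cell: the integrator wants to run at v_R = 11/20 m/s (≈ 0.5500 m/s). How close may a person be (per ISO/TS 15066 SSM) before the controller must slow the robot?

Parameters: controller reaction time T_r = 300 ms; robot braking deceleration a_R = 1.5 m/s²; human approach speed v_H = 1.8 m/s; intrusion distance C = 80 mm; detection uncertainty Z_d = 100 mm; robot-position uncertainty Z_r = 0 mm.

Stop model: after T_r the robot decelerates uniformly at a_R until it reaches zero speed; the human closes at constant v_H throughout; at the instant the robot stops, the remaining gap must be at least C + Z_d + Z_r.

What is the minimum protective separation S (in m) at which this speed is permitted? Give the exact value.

S_min = 79/48 m = 1.6458 m

braking lasts T_s = (11/20)/(3/2) = 0.3667 s
robot covers v_R·T_r = 0.5500·0.3000 = 0.1650 m before braking
braking distance = 0.5500²/(2·1.5000) = 0.1008 m
person approaches 1.8000·(0.3000+0.3667) = 1.2000 m
C+Z_d+Z_r = 0.0800+0.1000+0.0000 = 0.1800 m
S_min ≈ 0.1650+0.1008+1.2000+0.1800  ⇒  S_min = 79/48 m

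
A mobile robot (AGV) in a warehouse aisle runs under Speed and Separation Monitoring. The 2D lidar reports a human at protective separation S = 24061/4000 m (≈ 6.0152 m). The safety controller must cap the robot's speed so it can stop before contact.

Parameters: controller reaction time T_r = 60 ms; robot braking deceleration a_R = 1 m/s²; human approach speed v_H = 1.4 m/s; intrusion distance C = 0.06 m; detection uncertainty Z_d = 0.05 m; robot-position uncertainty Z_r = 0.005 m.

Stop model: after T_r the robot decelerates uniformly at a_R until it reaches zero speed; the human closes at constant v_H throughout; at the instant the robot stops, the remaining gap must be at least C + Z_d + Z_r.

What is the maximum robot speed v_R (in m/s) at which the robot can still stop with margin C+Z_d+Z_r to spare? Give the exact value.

at the boundary: (1/2)·v² + (73/50)·v + (-4653/800) = 0
  disc = (73/50)² − 4·(1/2)·(-4653/800) = 137641/10000 ; √disc = 371/100
  v_R = (−(73/50) + 371/100) / (2·(1/2)) = 9/4 m/s
check:
stop time T_s = (9/4)/1 = 2.2500 s
robot covers v_R·T_r = 2.2500·0.0600 = 0.1350 m before braking
robot covers 2.2500·2.2500 − ½·1.0000·2.2500² = 2.5312 m while stopping
human over T_r+T_s: 1.4000·(0.0600+2.2500) = 3.2340 m
residual clearance needed = 0.0600+0.0500+0.0050 = 0.1150 m
sum ≈ 0.1350+2.5312+3.2340+0.1150 ≈ 6.0152 m = S ✓

v_R_max = 9/4 m/s = 2.2500 m/s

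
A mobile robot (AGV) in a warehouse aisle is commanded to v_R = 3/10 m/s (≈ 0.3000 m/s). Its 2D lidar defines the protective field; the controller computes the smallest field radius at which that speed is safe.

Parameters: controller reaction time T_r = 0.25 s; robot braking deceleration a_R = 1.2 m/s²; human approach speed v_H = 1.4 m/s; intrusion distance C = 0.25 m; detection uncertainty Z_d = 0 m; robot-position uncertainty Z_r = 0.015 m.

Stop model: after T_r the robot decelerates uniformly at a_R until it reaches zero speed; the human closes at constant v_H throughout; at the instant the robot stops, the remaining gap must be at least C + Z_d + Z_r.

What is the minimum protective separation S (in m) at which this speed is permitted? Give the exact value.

S_min = 431/400 m = 1.0775 m

braking lasts T_s = (3/10)/(6/5) = 0.2500 s
robot in T_r: 0.3000·0.2500 = 0.0750 m
braking distance = 0.3000²/(2·1.2000) = 0.0375 m
human closes 1.4000·0.5000 = 0.7000 m
residual clearance needed = 0.2500+0.0000+0.0150 = 0.2650 m
S_min ≈ 0.0750+0.0375+0.7000+0.2650  ⇒  S_min = 431/400 m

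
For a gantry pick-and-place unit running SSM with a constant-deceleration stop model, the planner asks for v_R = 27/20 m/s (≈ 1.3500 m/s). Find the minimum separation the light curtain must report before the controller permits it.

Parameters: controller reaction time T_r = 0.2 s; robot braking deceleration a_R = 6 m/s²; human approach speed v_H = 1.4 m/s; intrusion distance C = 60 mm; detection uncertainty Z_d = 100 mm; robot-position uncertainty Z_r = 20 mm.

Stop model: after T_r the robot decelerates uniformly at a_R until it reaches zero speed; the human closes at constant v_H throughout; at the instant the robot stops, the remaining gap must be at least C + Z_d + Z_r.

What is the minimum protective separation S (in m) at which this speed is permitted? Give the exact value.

S_min = 383/320 m = 1.1969 m

braking lasts T_s = (27/20)/6 = 0.2250 s
reaction-phase robot travel = 1.3500·0.2000 = 0.2700 m
braking distance = 1.3500²/(2·6.0000) = 0.1519 m
person approaches 1.4000·(0.2000+0.2250) = 0.5950 m
C+Z_d+Z_r = 0.0600+0.1000+0.0200 = 0.1800 m
S_min ≈ 0.2700+0.1519+0.5950+0.1800  ⇒  S_min = 383/320 m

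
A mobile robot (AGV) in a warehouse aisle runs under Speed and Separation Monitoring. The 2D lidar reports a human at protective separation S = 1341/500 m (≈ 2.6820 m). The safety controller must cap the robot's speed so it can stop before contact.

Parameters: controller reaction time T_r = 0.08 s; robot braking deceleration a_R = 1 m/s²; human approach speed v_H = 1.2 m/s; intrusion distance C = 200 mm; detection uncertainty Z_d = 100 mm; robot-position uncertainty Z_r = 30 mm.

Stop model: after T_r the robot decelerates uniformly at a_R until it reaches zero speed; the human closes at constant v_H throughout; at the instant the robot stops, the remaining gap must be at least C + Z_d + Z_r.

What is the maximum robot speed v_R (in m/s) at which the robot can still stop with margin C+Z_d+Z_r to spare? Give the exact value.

collect terms ⇒ (1/2)·v_R² + (32/25)·v_R + (-282/125) = 0
  disc = (32/25)² − 4·(1/2)·(-282/125) = 3844/625 ; √disc = 62/25
  v_R = (−(32/25) + 62/25) / (2·(1/2)) = 6/5 m/s
check:
T_s = v_R/a_R = (6/5)/1 = 1.2000 s
robot covers v_R·T_r = 1.2000·0.0800 = 0.0960 m before braking
robot under decel: 1.2000²/(2·1.0000) = 0.7200 m
human over T_r+T_s: 1.2000·(0.0800+1.2000) = 1.5360 m
residual clearance needed = 0.2000+0.1000+0.0300 = 0.3300 m
sum ≈ 0.0960+0.7200+1.5360+0.3300 ≈ 2.6820 m = S ✓

v_R_max = 6/5 m/s = 1.2000 m/s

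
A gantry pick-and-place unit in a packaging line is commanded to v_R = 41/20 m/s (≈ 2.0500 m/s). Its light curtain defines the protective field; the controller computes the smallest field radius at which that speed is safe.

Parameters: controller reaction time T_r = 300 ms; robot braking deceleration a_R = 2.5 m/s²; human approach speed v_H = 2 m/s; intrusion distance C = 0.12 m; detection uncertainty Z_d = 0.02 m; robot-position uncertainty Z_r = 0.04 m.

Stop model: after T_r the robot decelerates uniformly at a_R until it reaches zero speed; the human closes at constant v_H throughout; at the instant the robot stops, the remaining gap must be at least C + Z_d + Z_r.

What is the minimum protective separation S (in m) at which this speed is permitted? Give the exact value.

S_min = 7751/2000 m = 3.8755 m

braking lasts T_s = (41/20)/(5/2) = 0.8200 s
robot covers v_R·T_r = 2.0500·0.3000 = 0.6150 m before braking
braking distance = 2.0500²/(2·2.5000) = 0.8405 m
person approaches 2.0000·(0.3000+0.8200) = 2.2400 m
margins: 0.1200+0.0200+0.0400 = 0.1800 m
S_min ≈ 0.6150+0.8405+2.2400+0.1800  ⇒  S_min = 7751/2000 m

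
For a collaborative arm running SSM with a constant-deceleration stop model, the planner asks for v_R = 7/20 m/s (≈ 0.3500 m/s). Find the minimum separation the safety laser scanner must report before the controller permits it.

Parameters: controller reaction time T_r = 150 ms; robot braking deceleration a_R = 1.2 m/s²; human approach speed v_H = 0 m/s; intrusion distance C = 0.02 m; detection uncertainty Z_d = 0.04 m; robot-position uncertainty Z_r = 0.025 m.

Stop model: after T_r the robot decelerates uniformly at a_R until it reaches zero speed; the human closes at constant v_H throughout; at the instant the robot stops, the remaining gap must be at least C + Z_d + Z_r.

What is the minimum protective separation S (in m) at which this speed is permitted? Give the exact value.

S_min = 181/960 m = 0.1885 m

stop time T_s = (7/20)/(6/5) = 0.2917 s
robot in T_r: 0.3500·0.1500 = 0.0525 m
robot under decel: 0.3500²/(2·1.2000) = 0.0510 m
human closes 0.0000·0.4417 = 0.0000 m
margins: 0.0200+0.0400+0.0250 = 0.0850 m
S_min ≈ 0.0525+0.0510+0.0000+0.0850  ⇒  S_min = 181/960 m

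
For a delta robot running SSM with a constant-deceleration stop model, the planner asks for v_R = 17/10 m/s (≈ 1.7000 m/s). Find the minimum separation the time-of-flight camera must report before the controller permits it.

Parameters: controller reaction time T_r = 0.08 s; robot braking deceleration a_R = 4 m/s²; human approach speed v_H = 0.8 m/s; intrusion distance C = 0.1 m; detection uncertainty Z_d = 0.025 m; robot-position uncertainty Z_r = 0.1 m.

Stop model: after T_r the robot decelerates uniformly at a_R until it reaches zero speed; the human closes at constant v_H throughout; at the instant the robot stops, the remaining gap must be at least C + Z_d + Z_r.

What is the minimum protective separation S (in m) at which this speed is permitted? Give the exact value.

S_min = 901/800 m = 1.1262 m

T_s = v_R/a_R = (17/10)/4 = 0.4250 s
robot covers v_R·T_r = 1.7000·0.0800 = 0.1360 m before braking
robot under decel: 1.7000²/(2·4.0000) = 0.3613 m
human closes 0.8000·0.5050 = 0.4040 m
residual clearance needed = 0.1000+0.0250+0.1000 = 0.2250 m
S_min ≈ 0.1360+0.3613+0.4040+0.2250  ⇒  S_min = 901/800 m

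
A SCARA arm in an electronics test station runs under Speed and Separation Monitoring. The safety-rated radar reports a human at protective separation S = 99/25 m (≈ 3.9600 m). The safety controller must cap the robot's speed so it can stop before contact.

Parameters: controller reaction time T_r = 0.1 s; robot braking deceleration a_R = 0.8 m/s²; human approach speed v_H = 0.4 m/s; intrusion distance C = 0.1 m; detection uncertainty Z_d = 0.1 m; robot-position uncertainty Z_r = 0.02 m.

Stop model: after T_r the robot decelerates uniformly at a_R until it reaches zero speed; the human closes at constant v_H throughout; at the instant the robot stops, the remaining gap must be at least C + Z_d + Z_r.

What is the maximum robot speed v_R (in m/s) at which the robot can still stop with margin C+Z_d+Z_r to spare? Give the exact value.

v_R_max = 2 m/s = 2.0000 m/s

at the boundary: (5/8)·v² + (3/5)·v + (-37/10) = 0
  disc = (3/5)² − 4·(5/8)·(-37/10) = 961/100 ; √disc = 31/10
  v_R = (−(3/5) + 31/10) / (2·(5/8)) = 2 m/s
check:
stop time T_s = 2/(4/5) = 2.5000 s
reaction-phase robot travel = 2.0000·0.1000 = 0.2000 m
robot covers 2.0000·2.5000 − ½·0.8000·2.5000² = 2.5000 m while stopping
person approaches 0.4000·(0.1000+2.5000) = 1.0400 m
margins: 0.1000+0.1000+0.0200 = 0.2200 m
sum ≈ 0.2000+2.5000+1.0400+0.2200 ≈ 3.9600 m = S ✓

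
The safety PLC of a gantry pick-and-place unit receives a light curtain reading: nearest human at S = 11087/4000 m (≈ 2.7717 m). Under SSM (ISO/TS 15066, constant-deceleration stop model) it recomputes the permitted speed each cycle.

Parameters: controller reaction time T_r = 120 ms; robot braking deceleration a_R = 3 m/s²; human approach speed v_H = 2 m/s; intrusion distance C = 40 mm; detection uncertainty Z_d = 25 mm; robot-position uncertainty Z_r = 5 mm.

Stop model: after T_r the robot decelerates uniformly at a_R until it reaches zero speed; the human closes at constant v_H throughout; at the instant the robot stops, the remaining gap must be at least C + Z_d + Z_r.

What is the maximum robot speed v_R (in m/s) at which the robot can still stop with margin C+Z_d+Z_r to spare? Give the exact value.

at the boundary: (1/6)·v² + (59/75)·v + (-9847/4000) = 0
  disc = (59/75)² − 4·(1/6)·(-9847/4000) = 203401/90000 ; √disc = 451/300
  v_R = (−(59/75) + 451/300) / (2·(1/6)) = 43/20 m/s
check:
stop time T_s = (43/20)/3 = 0.7167 s
robot in T_r: 2.1500·0.1200 = 0.2580 m
braking distance = 2.1500²/(2·3.0000) = 0.7704 m
human closes 2.0000·0.8367 = 1.6733 m
C+Z_d+Z_r = 0.0400+0.0250+0.0050 = 0.0700 m
sum ≈ 0.2580+0.7704+1.6733+0.0700 ≈ 2.7717 m = S ✓

v_R_max = 43/20 m/s = 2.1500 m/s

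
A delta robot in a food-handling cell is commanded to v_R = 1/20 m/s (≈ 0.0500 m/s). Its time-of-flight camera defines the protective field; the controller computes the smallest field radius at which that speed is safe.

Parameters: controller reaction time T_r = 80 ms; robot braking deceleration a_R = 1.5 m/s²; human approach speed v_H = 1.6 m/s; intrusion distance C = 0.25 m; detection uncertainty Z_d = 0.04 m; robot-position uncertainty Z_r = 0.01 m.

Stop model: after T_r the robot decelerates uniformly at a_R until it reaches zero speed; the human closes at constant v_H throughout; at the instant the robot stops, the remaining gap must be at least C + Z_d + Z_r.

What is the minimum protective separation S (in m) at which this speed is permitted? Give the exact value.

S_min = 2917/6000 m = 0.4862 m

braking lasts T_s = (1/20)/(3/2) = 0.0333 s
robot in T_r: 0.0500·0.0800 = 0.0040 m
robot under decel: 0.0500²/(2·1.5000) = 0.0008 m
person approaches 1.6000·(0.0800+0.0333) = 0.1813 m
margins: 0.2500+0.0400+0.0100 = 0.3000 m
S_min ≈ 0.0040+0.0008+0.1813+0.3000  ⇒  S_min = 2917/6000 m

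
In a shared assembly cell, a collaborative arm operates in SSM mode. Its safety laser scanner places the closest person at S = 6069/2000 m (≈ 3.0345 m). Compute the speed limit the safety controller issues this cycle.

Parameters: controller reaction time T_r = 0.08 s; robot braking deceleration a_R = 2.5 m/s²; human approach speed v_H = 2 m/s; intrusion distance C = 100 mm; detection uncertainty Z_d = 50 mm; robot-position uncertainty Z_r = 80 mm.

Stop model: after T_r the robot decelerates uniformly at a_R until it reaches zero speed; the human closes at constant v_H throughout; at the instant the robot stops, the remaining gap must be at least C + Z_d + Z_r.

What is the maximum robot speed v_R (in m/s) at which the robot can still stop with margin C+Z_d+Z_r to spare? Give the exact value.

collect terms ⇒ (1/5)·v_R² + (22/25)·v_R + (-5289/2000) = 0
  disc = (22/25)² − 4·(1/5)·(-5289/2000) = 289/100 ; √disc = 17/10
  v_R = (−(22/25) + 17/10) / (2·(1/5)) = 41/20 m/s
check:
stop time T_s = (41/20)/(5/2) = 0.8200 s
reaction-phase robot travel = 2.0500·0.0800 = 0.1640 m
robot covers 2.0500·0.8200 − ½·2.5000·0.8200² = 0.8405 m while stopping
human closes 2.0000·0.9000 = 1.8000 m
margins: 0.1000+0.0500+0.0800 = 0.2300 m
sum ≈ 0.1640+0.8405+1.8000+0.2300 ≈ 3.0345 m = S ✓

v_R_max = 41/20 m/s = 2.0500 m/s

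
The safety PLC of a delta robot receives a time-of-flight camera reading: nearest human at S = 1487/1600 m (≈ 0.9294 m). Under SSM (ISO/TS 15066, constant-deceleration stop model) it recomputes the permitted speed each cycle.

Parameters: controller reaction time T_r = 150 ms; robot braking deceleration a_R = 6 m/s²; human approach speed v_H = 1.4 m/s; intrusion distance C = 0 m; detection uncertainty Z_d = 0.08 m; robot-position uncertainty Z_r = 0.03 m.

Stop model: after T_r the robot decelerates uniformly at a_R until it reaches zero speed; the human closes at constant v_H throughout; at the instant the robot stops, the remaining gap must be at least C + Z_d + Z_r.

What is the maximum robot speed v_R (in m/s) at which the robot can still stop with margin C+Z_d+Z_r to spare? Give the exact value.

collect terms ⇒ (1/12)·v_R² + (23/60)·v_R + (-39/64) = 0
  disc = (23/60)² − 4·(1/12)·(-39/64) = 5041/14400 ; √disc = 71/120
  v_R = (−(23/60) + 71/120) / (2·(1/12)) = 5/4 m/s
check:
stop time T_s = (5/4)/6 = 0.2083 s
robot in T_r: 1.2500·0.1500 = 0.1875 m
robot covers 1.2500·0.2083 − ½·6.0000·0.2083² = 0.1302 m while stopping
human over T_r+T_s: 1.4000·(0.1500+0.2083) = 0.5017 m
margins: 0.0000+0.0800+0.0300 = 0.1100 m
sum ≈ 0.1875+0.1302+0.5017+0.1100 ≈ 0.9294 m = S ✓

v_R_max = 5/4 m/s = 1.2500 m/s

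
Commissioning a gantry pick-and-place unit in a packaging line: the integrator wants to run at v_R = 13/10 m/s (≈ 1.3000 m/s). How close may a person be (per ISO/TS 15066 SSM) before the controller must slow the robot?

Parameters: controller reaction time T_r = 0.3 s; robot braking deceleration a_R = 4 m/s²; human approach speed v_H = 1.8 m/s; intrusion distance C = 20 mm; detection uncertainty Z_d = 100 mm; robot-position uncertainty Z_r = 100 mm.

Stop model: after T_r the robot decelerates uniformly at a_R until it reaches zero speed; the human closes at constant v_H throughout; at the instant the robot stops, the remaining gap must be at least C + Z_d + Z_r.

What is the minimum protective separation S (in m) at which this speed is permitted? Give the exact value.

S_min = 1557/800 m = 1.9463 m

braking lasts T_s = (13/10)/4 = 0.3250 s
robot in T_r: 1.3000·0.3000 = 0.3900 m
robot covers 1.3000·0.3250 − ½·4.0000·0.3250² = 0.2112 m while stopping
person approaches 1.8000·(0.3000+0.3250) = 1.1250 m
C+Z_d+Z_r = 0.0200+0.1000+0.1000 = 0.2200 m
S_min ≈ 0.3900+0.2112+1.1250+0.2200  ⇒  S_min = 1557/800 m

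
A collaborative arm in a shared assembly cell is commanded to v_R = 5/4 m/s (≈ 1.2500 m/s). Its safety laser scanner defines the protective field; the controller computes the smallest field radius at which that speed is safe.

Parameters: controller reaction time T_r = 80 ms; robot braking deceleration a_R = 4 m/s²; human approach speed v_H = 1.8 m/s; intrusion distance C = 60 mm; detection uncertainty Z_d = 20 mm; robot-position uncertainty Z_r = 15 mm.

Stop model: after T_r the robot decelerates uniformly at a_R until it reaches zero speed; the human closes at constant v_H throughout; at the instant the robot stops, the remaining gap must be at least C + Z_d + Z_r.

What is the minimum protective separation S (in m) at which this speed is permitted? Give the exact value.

S_min = 17549/16000 m = 1.0968 m

stop time T_s = (5/4)/4 = 0.3125 s
robot covers v_R·T_r = 1.2500·0.0800 = 0.1000 m before braking
braking distance = 1.2500²/(2·4.0000) = 0.1953 m
person approaches 1.8000·(0.0800+0.3125) = 0.7065 m
C+Z_d+Z_r = 0.0600+0.0200+0.0150 = 0.0950 m
S_min ≈ 0.1000+0.1953+0.7065+0.0950  ⇒  S_min = 17549/16000 m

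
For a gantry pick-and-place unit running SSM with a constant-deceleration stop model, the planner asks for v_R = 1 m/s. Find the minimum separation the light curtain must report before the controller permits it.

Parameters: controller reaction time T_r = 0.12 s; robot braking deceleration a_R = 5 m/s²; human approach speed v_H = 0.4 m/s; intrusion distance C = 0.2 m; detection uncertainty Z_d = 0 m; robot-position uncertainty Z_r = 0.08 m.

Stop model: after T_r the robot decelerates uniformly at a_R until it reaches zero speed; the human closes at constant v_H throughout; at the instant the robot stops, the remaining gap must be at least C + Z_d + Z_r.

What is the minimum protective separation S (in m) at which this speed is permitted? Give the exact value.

T_s = v_R/a_R = 1/5 = 0.2000 s
robot covers v_R·T_r = 1.0000·0.1200 = 0.1200 m before braking
robot under decel: 1.0000²/(2·5.0000) = 0.1000 m
person approaches 0.4000·(0.1200+0.2000) = 0.1280 m
residual clearance needed = 0.2000+0.0000+0.0800 = 0.2800 m
S_min ≈ 0.1200+0.1000+0.1280+0.2800  ⇒  S_min = 157/250 m

S_min = 157/250 m = 0.6280 m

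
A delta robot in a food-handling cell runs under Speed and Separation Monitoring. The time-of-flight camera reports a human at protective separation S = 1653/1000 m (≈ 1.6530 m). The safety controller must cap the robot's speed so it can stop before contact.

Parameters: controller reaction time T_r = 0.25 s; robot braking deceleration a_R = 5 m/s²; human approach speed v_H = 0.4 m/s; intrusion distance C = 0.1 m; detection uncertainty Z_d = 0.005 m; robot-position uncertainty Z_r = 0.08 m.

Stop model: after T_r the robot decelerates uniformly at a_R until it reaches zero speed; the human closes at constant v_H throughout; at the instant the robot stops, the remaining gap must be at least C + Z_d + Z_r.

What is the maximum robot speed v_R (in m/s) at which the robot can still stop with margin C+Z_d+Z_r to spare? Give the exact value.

quadratic (1/10)·v² + (33/100)·v + (-171/125) = 0
  disc = (33/100)² − 4·(1/10)·(-171/125) = 6561/10000 ; √disc = 81/100
  v_R = (−(33/100) + 81/100) / (2·(1/10)) = 12/5 m/s
check:
T_s = v_R/a_R = (12/5)/5 = 0.4800 s
robot covers v_R·T_r = 2.4000·0.2500 = 0.6000 m before braking
robot under decel: 2.4000²/(2·5.0000) = 0.5760 m
human closes 0.4000·0.7300 = 0.2920 m
C+Z_d+Z_r = 0.1000+0.0050+0.0800 = 0.1850 m
sum ≈ 0.6000+0.5760+0.2920+0.1850 ≈ 1.6530 m = S ✓

v_R_max = 12/5 m/s = 2.4000 m/s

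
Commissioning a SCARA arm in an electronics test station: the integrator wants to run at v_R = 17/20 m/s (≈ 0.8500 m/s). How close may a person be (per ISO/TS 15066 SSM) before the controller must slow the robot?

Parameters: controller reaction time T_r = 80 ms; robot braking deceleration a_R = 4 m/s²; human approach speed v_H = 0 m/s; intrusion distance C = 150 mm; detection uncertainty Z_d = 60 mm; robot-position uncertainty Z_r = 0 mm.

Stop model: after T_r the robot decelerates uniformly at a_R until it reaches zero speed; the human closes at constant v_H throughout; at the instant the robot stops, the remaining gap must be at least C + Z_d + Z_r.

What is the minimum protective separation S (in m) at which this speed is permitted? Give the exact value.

T_s = v_R/a_R = (17/20)/4 = 0.2125 s
robot in T_r: 0.8500·0.0800 = 0.0680 m
robot under decel: 0.8500²/(2·4.0000) = 0.0903 m
human over T_r+T_s: 0.0000·(0.0800+0.2125) = 0.0000 m
margins: 0.1500+0.0600+0.0000 = 0.2100 m
S_min ≈ 0.0680+0.0903+0.0000+0.2100  ⇒  S_min = 5893/16000 m

S_min = 5893/16000 m = 0.3683 m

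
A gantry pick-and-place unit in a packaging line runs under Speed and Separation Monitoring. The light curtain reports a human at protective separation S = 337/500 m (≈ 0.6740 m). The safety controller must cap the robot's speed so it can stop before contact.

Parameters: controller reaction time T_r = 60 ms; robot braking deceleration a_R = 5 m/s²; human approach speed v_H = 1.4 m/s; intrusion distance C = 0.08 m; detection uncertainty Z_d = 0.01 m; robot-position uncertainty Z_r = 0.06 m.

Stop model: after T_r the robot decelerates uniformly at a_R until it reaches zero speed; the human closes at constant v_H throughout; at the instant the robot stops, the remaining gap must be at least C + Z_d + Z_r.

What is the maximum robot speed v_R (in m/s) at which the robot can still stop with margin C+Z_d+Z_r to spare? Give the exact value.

quadratic (1/10)·v² + (17/50)·v + (-11/25) = 0
  disc = (17/50)² − 4·(1/10)·(-11/25) = 729/2500 ; √disc = 27/50
  v_R = (−(17/50) + 27/50) / (2·(1/10)) = 1 m/s
check:
stop time T_s = 1/5 = 0.2000 s
reaction-phase robot travel = 1.0000·0.0600 = 0.0600 m
braking distance = 1.0000²/(2·5.0000) = 0.1000 m
human closes 1.4000·0.2600 = 0.3640 m
margins: 0.0800+0.0100+0.0600 = 0.1500 m
sum ≈ 0.0600+0.1000+0.3640+0.1500 ≈ 0.6740 m = S ✓

v_R_max = 1 m/s = 1.0000 m/s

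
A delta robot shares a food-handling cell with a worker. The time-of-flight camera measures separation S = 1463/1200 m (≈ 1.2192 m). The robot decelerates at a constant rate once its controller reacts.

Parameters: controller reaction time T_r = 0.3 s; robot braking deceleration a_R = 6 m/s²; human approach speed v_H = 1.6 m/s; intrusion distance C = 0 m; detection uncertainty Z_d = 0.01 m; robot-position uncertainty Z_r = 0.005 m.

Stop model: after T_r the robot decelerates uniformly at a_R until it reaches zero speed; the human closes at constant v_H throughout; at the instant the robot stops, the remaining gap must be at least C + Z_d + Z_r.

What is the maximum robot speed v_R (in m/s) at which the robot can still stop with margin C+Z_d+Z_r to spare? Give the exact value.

v_R_max = 11/10 m/s = 1.1000 m/s

quadratic (1/12)·v² + (17/30)·v + (-869/1200) = 0
  disc = (17/30)² − 4·(1/12)·(-869/1200) = 9/16 ; √disc = 3/4
  v_R = (−(17/30) + 3/4) / (2·(1/12)) = 11/10 m/s
check:
stop time T_s = (11/10)/6 = 0.1833 s
robot in T_r: 1.1000·0.3000 = 0.3300 m
robot covers 1.1000·0.1833 − ½·6.0000·0.1833² = 0.1008 m while stopping
human over T_r+T_s: 1.6000·(0.3000+0.1833) = 0.7733 m
margins: 0.0000+0.0100+0.0050 = 0.0150 m
sum ≈ 0.3300+0.1008+0.7733+0.0150 ≈ 1.2192 m = S ✓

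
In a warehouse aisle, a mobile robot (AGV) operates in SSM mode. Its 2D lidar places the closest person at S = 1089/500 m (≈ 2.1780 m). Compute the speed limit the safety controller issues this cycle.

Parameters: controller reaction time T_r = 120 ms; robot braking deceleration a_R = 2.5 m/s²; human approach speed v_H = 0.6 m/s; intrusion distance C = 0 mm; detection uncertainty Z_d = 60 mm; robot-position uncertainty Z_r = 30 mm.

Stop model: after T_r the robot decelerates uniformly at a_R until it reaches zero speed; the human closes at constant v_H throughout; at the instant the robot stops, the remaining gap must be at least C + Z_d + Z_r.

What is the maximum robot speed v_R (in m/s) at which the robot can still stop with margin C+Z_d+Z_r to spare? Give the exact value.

at the boundary: (1/5)·v² + (9/25)·v + (-252/125) = 0
  disc = (9/25)² − 4·(1/5)·(-252/125) = 1089/625 ; √disc = 33/25
  v_R = (−(9/25) + 33/25) / (2·(1/5)) = 12/5 m/s
check:
braking lasts T_s = (12/5)/(5/2) = 0.9600 s
robot covers v_R·T_r = 2.4000·0.1200 = 0.2880 m before braking
robot under decel: 2.4000²/(2·2.5000) = 1.1520 m
human closes 0.6000·1.0800 = 0.6480 m
margins: 0.0000+0.0600+0.0300 = 0.0900 m
sum ≈ 0.2880+1.1520+0.6480+0.0900 ≈ 2.1780 m = S ✓

v_R_max = 12/5 m/s = 2.4000 m/s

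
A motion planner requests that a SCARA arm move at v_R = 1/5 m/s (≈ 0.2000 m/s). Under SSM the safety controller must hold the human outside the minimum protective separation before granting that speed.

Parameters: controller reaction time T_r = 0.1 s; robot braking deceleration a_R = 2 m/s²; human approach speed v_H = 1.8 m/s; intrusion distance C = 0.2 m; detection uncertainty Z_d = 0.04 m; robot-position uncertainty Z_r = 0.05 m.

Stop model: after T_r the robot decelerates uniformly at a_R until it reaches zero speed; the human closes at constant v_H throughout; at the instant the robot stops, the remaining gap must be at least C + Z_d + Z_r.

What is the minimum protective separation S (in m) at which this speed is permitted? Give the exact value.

stop time T_s = (1/5)/2 = 0.1000 s
reaction-phase robot travel = 0.2000·0.1000 = 0.0200 m
braking distance = 0.2000²/(2·2.0000) = 0.0100 m
human closes 1.8000·0.2000 = 0.3600 m
margins: 0.2000+0.0400+0.0500 = 0.2900 m
S_min ≈ 0.0200+0.0100+0.3600+0.2900  ⇒  S_min = 17/25 m

S_min = 17/25 m = 0.6800 m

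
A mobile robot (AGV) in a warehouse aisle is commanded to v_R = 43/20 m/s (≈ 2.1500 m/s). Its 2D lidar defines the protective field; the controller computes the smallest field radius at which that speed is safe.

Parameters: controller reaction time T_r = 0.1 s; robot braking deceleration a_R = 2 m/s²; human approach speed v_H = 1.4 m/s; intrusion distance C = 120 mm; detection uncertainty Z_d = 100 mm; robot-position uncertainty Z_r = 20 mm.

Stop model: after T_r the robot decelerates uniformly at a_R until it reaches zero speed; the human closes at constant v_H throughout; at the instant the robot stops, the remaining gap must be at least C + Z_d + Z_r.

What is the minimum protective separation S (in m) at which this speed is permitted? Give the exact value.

S_min = 5209/1600 m = 3.2556 m

T_s = v_R/a_R = (43/20)/2 = 1.0750 s
robot in T_r: 2.1500·0.1000 = 0.2150 m
robot covers 2.1500·1.0750 − ½·2.0000·1.0750² = 1.1556 m while stopping
human closes 1.4000·1.1750 = 1.6450 m
margins: 0.1200+0.1000+0.0200 = 0.2400 m
S_min ≈ 0.2150+1.1556+1.6450+0.2400  ⇒  S_min = 5209/1600 m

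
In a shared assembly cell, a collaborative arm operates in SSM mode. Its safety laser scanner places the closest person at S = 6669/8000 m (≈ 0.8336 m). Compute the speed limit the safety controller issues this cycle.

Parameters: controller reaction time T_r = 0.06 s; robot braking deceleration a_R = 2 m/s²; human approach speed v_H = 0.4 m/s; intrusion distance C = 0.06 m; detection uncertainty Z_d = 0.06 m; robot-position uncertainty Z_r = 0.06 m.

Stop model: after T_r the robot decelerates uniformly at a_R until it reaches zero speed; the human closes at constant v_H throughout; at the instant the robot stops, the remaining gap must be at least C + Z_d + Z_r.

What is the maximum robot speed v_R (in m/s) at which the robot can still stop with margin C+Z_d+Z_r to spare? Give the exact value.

at the boundary: (1/4)·v² + (13/50)·v + (-5037/8000) = 0
  disc = (13/50)² − 4·(1/4)·(-5037/8000) = 27889/40000 ; √disc = 167/200
  v_R = (−(13/50) + 167/200) / (2·(1/4)) = 23/20 m/s
check:
stop time T_s = (23/20)/2 = 0.5750 s
robot covers v_R·T_r = 1.1500·0.0600 = 0.0690 m before braking
braking distance = 1.1500²/(2·2.0000) = 0.3306 m
person approaches 0.4000·(0.0600+0.5750) = 0.2540 m
residual clearance needed = 0.0600+0.0600+0.0600 = 0.1800 m
sum ≈ 0.0690+0.3306+0.2540+0.1800 ≈ 0.8336 m = S ✓

v_R_max = 23/20 m/s = 1.1500 m/s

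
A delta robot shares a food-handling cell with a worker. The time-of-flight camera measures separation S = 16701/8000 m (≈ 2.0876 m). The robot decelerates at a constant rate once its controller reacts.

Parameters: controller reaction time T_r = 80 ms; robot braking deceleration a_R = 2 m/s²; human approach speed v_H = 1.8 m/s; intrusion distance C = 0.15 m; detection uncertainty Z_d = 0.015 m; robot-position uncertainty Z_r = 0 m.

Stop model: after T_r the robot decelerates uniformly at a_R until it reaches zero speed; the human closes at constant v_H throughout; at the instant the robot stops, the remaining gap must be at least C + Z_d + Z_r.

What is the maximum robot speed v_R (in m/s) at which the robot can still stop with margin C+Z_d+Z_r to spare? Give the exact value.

v_R_max = 27/20 m/s = 1.3500 m/s

collect terms ⇒ (1/4)·v_R² + (49/50)·v_R + (-14229/8000) = 0
  disc = (49/50)² − 4·(1/4)·(-14229/8000) = 109561/40000 ; √disc = 331/200
  v_R = (−(49/50) + 331/200) / (2·(1/4)) = 27/20 m/s
check:
T_s = v_R/a_R = (27/20)/2 = 0.6750 s
robot covers v_R·T_r = 1.3500·0.0800 = 0.1080 m before braking
robot under decel: 1.3500²/(2·2.0000) = 0.4556 m
human closes 1.8000·0.7550 = 1.3590 m
margins: 0.1500+0.0150+0.0000 = 0.1650 m
sum ≈ 0.1080+0.4556+1.3590+0.1650 ≈ 2.0876 m = S ✓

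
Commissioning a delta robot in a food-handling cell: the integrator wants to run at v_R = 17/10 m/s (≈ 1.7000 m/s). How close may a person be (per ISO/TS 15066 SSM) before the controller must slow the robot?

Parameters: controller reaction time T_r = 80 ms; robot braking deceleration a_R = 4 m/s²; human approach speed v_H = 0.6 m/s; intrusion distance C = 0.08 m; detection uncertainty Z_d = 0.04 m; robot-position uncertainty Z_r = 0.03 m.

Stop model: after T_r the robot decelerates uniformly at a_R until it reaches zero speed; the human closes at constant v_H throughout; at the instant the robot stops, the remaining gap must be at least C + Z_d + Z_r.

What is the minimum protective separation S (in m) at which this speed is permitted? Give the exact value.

S_min = 3801/4000 m = 0.9503 m

braking lasts T_s = (17/10)/4 = 0.4250 s
robot in T_r: 1.7000·0.0800 = 0.1360 m
robot under decel: 1.7000²/(2·4.0000) = 0.3613 m
human closes 0.6000·0.5050 = 0.3030 m
residual clearance needed = 0.0800+0.0400+0.0300 = 0.1500 m
S_min ≈ 0.1360+0.3613+0.3030+0.1500  ⇒  S_min = 3801/4000 m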